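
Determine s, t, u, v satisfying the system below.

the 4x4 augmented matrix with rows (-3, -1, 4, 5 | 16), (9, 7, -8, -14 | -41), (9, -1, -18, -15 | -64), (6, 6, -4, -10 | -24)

Forward elimination on [A|b]:
R2 <- R2 - (-3)*R1:  [ 0  4  4  1  7 ]
R3 <- R3 - (-3)*R1:  [   0   -4   -6    0  -16 ]
R4 <- R4 - (-2)*R1:  [ 0  4  4  0  8 ]
R3 <- R3 - (-1)*R2:  [  0   0  -2   1  -9 ]
R4 <- R4 - (1)*R2:  [  0   0   0  -1   1 ]
Row echelon form:
[ -3  -1   4   5  |  16 ]
[  0   4   4   1  |   7 ]
[  0   0  -2   1  |  -9 ]
[  0   0   0  -1  |   1 ]
Back-substitution:
v = (1) / -1 = -1
u = (-9 - (1)*(-1)) / -2 = 4
t = (7 - (4)*(4) - (1)*(-1)) / 4 = -2
s = (16 - (-1)*(-2) - (4)*(4) - (5)*(-1)) / -3 = -1

(-1, -2, 4, -1)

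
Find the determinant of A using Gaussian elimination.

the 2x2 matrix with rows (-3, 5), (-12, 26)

det(A) = -18

Forward elimination:
R2 <- R2 - (4)*R1:  [ 0  6 ]
Upper-triangular form:
[ -3  5 ]
[  0  6 ]
det(A) = (-1)^0 * (-3) * (6) = -18  (0 row swaps -> sign +1)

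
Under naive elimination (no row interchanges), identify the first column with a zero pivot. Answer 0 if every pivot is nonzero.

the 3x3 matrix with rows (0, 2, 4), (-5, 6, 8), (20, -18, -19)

first zero-pivot column = 1

Naive forward elimination:
Pivot entry (1,1) is zero but row 2 has -5 in column 1 -> naive elimination stops; a row interchange (e.g. R1 <-> R2) would be required here.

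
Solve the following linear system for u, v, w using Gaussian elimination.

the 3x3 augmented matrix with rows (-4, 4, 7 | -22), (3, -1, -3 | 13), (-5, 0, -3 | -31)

Forward elimination on [A|b]:
R2 <- R2 - (-3/4)*R1:  [    0     2   9/4  -7/2 ]
R3 <- R3 - (5/4)*R1:  [     0     -5  -47/4   -7/2 ]
R3 <- R3 - (-5/2)*R2:  [     0      0  -49/8  -49/4 ]
Row echelon form:
[ -4  4      7  |    -22 ]
[  0  2    9/4  |   -7/2 ]
[  0  0  -49/8  |  -49/4 ]
Back-substitution:
w = (-49/4) / (-49/8) = 2
v = (-7/2 - (9/4)*(2)) / 2 = -4
u = (-22 - (4)*(-4) - (7)*(2)) / -4 = 5

(5, -4, 2)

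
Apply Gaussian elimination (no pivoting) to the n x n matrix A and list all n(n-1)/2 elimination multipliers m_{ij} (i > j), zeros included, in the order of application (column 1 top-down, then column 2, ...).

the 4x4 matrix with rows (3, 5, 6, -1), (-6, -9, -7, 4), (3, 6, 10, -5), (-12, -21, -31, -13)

Forward elimination:
R2 <- R2 - (-2)*R1:  [ 0  1  5  2 ]
R3 <- R3 - (1)*R1:  [  0   1   4  -4 ]
R4 <- R4 - (-4)*R1:  [   0   -1   -7  -17 ]
R3 <- R3 - (1)*R2:  [  0   0  -1  -6 ]
R4 <- R4 - (-1)*R2:  [   0    0   -2  -15 ]
R4 <- R4 - (2)*R3:  [  0   0   0  -3 ]
Multipliers (in order of application): m_{21} = -2, m_{31} = 1, m_{41} = -4, m_{32} = 1, m_{42} = -1, m_{43} = 2

multipliers: -2, 1, -4, 1, -1, 2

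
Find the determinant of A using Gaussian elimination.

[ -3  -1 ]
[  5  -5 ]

Forward elimination:
R2 <- R2 - (-5/3)*R1:  [     0  -20/3 ]
Upper-triangular form:
[ -3     -1 ]
[  0  -20/3 ]
det(A) = (-1)^0 * (-3) * (-20/3) = 20  (0 row swaps -> sign +1)

det(A) = 20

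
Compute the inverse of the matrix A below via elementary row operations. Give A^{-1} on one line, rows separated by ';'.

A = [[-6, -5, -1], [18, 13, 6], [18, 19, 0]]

inverse = [-19/6 -19/36 -17/36; 3 1/2 1/2; 3 2/3 1/3]

Gauss-Jordan on [A | I]:
R1 <- (1/-6)*R1:  [    1   5/6   1/6  |  -1/6     0     0 ]
R2 <- R2 - (18)*R1:  [  0  -2   3  |   3   1   0 ]
R3 <- R3 - (18)*R1:  [  0   4  -3  |   3   0   1 ]
R2 <- (1/-2)*R2:  [    0     1  -3/2  |  -3/2  -1/2     0 ]
R1 <- R1 - (5/6)*R2:  [     1      0  17/12  |  13/12   5/12      0 ]
R3 <- R3 - (4)*R2:  [ 0  0  3  |  9  2  1 ]
R3 <- (1/3)*R3:  [   0    0    1  |    3  2/3  1/3 ]
R1 <- R1 - (17/12)*R3:  [      1       0       0  |   -19/6  -19/36  -17/36 ]
R2 <- R2 - (-3/2)*R3:  [   0    1    0  |    3  1/2  1/2 ]
Right block of [I | A^{-1}] is the inverse:
[ -19/6  -19/36  -17/36 ]
[     3     1/2     1/2 ]
[     3     2/3     1/3 ]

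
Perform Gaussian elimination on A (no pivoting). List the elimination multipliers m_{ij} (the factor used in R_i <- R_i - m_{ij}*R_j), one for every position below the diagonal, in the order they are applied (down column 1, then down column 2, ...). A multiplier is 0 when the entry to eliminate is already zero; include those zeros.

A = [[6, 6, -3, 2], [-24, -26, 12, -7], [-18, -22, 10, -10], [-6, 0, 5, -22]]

Forward elimination:
R2 <- R2 - (-4)*R1:  [  0  -2   0   1 ]
R3 <- R3 - (-3)*R1:  [  0  -4   1  -4 ]
R4 <- R4 - (-1)*R1:  [   0    6    2  -20 ]
R3 <- R3 - (2)*R2:  [  0   0   1  -6 ]
R4 <- R4 - (-3)*R2:  [   0    0    2  -17 ]
R4 <- R4 - (2)*R3:  [  0   0   0  -5 ]
Multipliers (in order of application): m_{21} = -4, m_{31} = -3, m_{41} = -1, m_{32} = 2, m_{42} = -3, m_{43} = 2

multipliers: -4, -3, -1, 2, -3, 2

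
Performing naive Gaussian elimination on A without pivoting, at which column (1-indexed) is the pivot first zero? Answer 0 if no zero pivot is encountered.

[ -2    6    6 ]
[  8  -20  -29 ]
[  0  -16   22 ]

Naive forward elimination:
R2 <- R2 - (-4)*R1:  [  0   4  -5 ]
R3 <- R3 - (-4)*R2:  [ 0  0  2 ]
All pivots nonzero; naive elimination completes without hitting a zero pivot.

first zero-pivot column = 0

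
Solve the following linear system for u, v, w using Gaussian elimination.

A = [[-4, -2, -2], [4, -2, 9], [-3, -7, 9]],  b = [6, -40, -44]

(-3, 5, -2)

Forward elimination on [A|b]:
R2 <- R2 - (-1)*R1:  [   0   -4    7  -34 ]
R3 <- R3 - (3/4)*R1:  [     0  -11/2   21/2  -97/2 ]
R3 <- R3 - (11/8)*R2:  [    0     0   7/8  -7/4 ]
Row echelon form:
[ -4  -2   -2  |     6 ]
[  0  -4    7  |   -34 ]
[  0   0  7/8  |  -7/4 ]
Back-substitution:
w = (-7/4) / (7/8) = -2
v = (-34 - (7)*(-2)) / -4 = 5
u = (6 - (-2)*(5) - (-2)*(-2)) / -4 = -3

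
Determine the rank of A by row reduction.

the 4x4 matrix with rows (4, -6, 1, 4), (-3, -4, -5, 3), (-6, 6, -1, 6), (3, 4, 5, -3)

Row reduction:
R2 <- R2 - (-3/4)*R1:  [     0  -17/2  -17/4      6 ]
R3 <- R3 - (-3/2)*R1:  [   0   -3  1/2   12 ]
R4 <- R4 - (3/4)*R1:  [    0  17/2  17/4    -6 ]
R3 <- R3 - (6/17)*R2:  [      0       0       2  168/17 ]
R4 <- R4 - (-1)*R2:  [ 0  0  0  0 ]
Row echelon form:
[ 4     -6      1       4 ]
[ 0  -17/2  -17/4       6 ]
[ 0      0      2  168/17 ]
[ 0      0      0       0 ]
Nonzero rows / pivot columns: 3

rank(A) = 3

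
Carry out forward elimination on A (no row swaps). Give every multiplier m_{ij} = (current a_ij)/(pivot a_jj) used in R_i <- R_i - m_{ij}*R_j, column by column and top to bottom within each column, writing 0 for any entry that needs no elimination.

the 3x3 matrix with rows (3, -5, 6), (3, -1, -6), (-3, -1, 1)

multipliers: 1, -1, -3/2

Forward elimination:
R2 <- R2 - (1)*R1:  [   0    4  -12 ]
R3 <- R3 - (-1)*R1:  [  0  -6   7 ]
R3 <- R3 - (-3/2)*R2:  [   0    0  -11 ]
Multipliers (in order of application): m_{21} = 1, m_{31} = -1, m_{32} = -3/2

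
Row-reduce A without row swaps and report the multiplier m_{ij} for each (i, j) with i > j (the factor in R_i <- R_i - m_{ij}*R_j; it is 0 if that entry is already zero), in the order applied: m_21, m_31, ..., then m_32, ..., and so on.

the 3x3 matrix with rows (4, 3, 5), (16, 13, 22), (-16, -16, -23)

Forward elimination:
R2 <- R2 - (4)*R1:  [ 0  1  2 ]
R3 <- R3 - (-4)*R1:  [  0  -4  -3 ]
R3 <- R3 - (-4)*R2:  [ 0  0  5 ]
Multipliers (in order of application): m_{21} = 4, m_{31} = -4, m_{32} = -4

multipliers: 4, -4, -4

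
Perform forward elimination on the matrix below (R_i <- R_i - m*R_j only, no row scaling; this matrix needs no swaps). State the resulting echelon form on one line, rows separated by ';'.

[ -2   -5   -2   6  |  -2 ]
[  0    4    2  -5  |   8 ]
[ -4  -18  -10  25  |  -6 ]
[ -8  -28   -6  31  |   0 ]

REF = [-2 -5 -2 6 -2; 0 4 2 -5 8; 0 0 -2 3 14; 0 0 0 6 66]

Forward elimination:
R3 <- R3 - (2)*R1:  [  0  -8  -6  13  -2 ]
R4 <- R4 - (4)*R1:  [  0  -8   2   7   8 ]
R3 <- R3 - (-2)*R2:  [  0   0  -2   3  14 ]
R4 <- R4 - (-2)*R2:  [  0   0   6  -3  24 ]
R4 <- R4 - (-3)*R3:  [  0   0   0   6  66 ]
Row echelon form:
[ -2  -5  -2   6  |  -2 ]
[  0   4   2  -5  |   8 ]
[  0   0  -2   3  |  14 ]
[  0   0   0   6  |  66 ]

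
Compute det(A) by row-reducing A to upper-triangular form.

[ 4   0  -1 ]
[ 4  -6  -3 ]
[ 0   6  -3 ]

Forward elimination:
R2 <- R2 - (1)*R1:  [  0  -6  -2 ]
R3 <- R3 - (-1)*R2:  [  0   0  -5 ]
Upper-triangular form:
[ 4   0  -1 ]
[ 0  -6  -2 ]
[ 0   0  -5 ]
det(A) = (-1)^0 * (4) * (-6) * (-5) = 120  (0 row swaps -> sign +1)

det(A) = 120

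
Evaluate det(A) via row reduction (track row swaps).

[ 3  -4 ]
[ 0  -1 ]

det(A) = -3

Forward elimination:
Upper-triangular form:
[ 3  -4 ]
[ 0  -1 ]
det(A) = (-1)^0 * (3) * (-1) = -3  (0 row swaps -> sign +1)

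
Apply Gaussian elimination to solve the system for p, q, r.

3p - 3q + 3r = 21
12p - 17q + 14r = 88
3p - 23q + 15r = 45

Forward elimination on [A|b]:
R2 <- R2 - (4)*R1:  [  0  -5   2   4 ]
R3 <- R3 - (1)*R1:  [   0  -20   12   24 ]
R3 <- R3 - (4)*R2:  [ 0  0  4  8 ]
Row echelon form:
[ 3  -3  3  |  21 ]
[ 0  -5  2  |   4 ]
[ 0   0  4  |   8 ]
Back-substitution:
r = (8) / 4 = 2
q = (4 - (2)*(2)) / -5 = 0
p = (21 - (-3)*(0) - (3)*(2)) / 3 = 5

(5, 0, 2)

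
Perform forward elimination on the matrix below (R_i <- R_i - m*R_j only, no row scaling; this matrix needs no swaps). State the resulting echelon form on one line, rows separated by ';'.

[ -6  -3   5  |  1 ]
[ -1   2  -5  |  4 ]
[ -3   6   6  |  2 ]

REF = [-6 -3 5 1; 0 5/2 -35/6 23/6; 0 0 21 -10]

Forward elimination:
R2 <- R2 - (1/6)*R1:  [     0    5/2  -35/6   23/6 ]
R3 <- R3 - (1/2)*R1:  [    0  15/2   7/2   3/2 ]
R3 <- R3 - (3)*R2:  [   0    0   21  -10 ]
Row echelon form:
[ -6   -3      5  |     1 ]
[  0  5/2  -35/6  |  23/6 ]
[  0    0     21  |   -10 ]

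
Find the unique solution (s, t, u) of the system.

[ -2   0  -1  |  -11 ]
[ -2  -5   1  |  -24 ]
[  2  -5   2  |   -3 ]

Forward elimination on [A|b]:
R2 <- R2 - (1)*R1:  [   0   -5    2  -13 ]
R3 <- R3 - (-1)*R1:  [   0   -5    1  -14 ]
R3 <- R3 - (1)*R2:  [  0   0  -1  -1 ]
Row echelon form:
[ -2   0  -1  |  -11 ]
[  0  -5   2  |  -13 ]
[  0   0  -1  |   -1 ]
Back-substitution:
u = (-1) / -1 = 1
t = (-13 - (2)*(1)) / -5 = 3
s = (-11 - (-1)*(1)) / -2 = 5

(5, 3, 1)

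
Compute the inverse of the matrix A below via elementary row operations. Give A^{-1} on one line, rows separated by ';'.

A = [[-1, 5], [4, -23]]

inverse = [-23/3 -5/3; -4/3 -1/3]

Gauss-Jordan on [A | I]:
R1 <- (1/-1)*R1:  [  1  -5  |  -1   0 ]
R2 <- R2 - (4)*R1:  [  0  -3  |   4   1 ]
R2 <- (1/-3)*R2:  [    0     1  |  -4/3  -1/3 ]
R1 <- R1 - (-5)*R2:  [     1      0  |  -23/3   -5/3 ]
Right block of [I | A^{-1}] is the inverse:
[ -23/3  -5/3 ]
[  -4/3  -1/3 ]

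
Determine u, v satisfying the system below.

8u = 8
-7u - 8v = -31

Forward elimination on [A|b]:
R2 <- R2 - (-7/8)*R1:  [   0   -8  -24 ]
Row echelon form:
[ 8   0  |    8 ]
[ 0  -8  |  -24 ]
Back-substitution:
v = (-24) / -8 = 3
u = (8) / 8 = 1

(1, 3)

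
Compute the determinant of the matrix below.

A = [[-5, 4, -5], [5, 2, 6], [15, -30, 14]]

det(A) = -60

Forward elimination:
R2 <- R2 - (-1)*R1:  [ 0  6  1 ]
R3 <- R3 - (-3)*R1:  [   0  -18   -1 ]
R3 <- R3 - (-3)*R2:  [ 0  0  2 ]
Upper-triangular form:
[ -5  4  -5 ]
[  0  6   1 ]
[  0  0   2 ]
det(A) = (-1)^0 * (-5) * (6) * (2) = -60  (0 row swaps -> sign +1)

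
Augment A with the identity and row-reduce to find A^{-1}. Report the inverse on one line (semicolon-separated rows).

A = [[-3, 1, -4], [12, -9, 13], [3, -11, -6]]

Gauss-Jordan on [A | I]:
R1 <- (1/-3)*R1:  [    1  -1/3   4/3  |  -1/3     0     0 ]
R2 <- R2 - (12)*R1:  [  0  -5  -3  |   4   1   0 ]
R3 <- R3 - (3)*R1:  [   0  -10  -10  |    1    0    1 ]
R2 <- (1/-5)*R2:  [    0     1   3/5  |  -4/5  -1/5     0 ]
R1 <- R1 - (-1/3)*R2:  [     1      0  23/15  |   -3/5  -1/15      0 ]
R3 <- R3 - (-10)*R2:  [  0   0  -4  |  -7  -2   1 ]
R3 <- (1/-4)*R3:  [    0     0     1  |   7/4   1/2  -1/4 ]
R1 <- R1 - (23/15)*R3:  [       1        0        0  |  -197/60     -5/6    23/60 ]
R2 <- R2 - (3/5)*R3:  [      0       1       0  |  -37/20    -1/2    3/20 ]
Right block of [I | A^{-1}] is the inverse:
[ -197/60  -5/6  23/60 ]
[  -37/20  -1/2   3/20 ]
[     7/4   1/2   -1/4 ]

inverse = [-197/60 -5/6 23/60; -37/20 -1/2 3/20; 7/4 1/2 -1/4]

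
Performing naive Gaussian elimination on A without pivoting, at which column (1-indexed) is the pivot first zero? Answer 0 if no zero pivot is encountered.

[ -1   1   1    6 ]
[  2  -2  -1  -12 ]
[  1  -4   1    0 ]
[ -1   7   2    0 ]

Naive forward elimination:
R2 <- R2 - (-2)*R1:  [ 0  0  1  0 ]
R3 <- R3 - (-1)*R1:  [  0  -3   2   6 ]
R4 <- R4 - (1)*R1:  [  0   6   1  -6 ]
Matrix at this point:
[ -1   1  1   6 ]
[  0   0  1   0 ]
[  0  -3  2   6 ]
[  0   6  1  -6 ]
Pivot entry (2,2) is zero but row 3 has -3 in column 2 -> naive elimination stops; a row interchange (e.g. R2 <-> R3) would be required here.

first zero-pivot column = 2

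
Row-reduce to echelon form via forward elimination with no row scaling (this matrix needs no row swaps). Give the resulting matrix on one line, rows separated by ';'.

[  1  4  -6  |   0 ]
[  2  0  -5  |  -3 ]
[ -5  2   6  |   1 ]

REF = [1 4 -6 0; 0 -8 7 -3; 0 0 -19/4 -29/4]

Forward elimination:
R2 <- R2 - (2)*R1:  [  0  -8   7  -3 ]
R3 <- R3 - (-5)*R1:  [   0   22  -24    1 ]
R3 <- R3 - (-11/4)*R2:  [     0      0  -19/4  -29/4 ]
Row echelon form:
[ 1   4     -6  |      0 ]
[ 0  -8      7  |     -3 ]
[ 0   0  -19/4  |  -29/4 ]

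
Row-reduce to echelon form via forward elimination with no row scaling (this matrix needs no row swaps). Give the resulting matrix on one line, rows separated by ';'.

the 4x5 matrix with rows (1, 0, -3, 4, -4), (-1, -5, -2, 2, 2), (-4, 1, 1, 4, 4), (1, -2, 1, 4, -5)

Forward elimination:
R2 <- R2 - (-1)*R1:  [  0  -5  -5   6  -2 ]
R3 <- R3 - (-4)*R1:  [   0    1  -11   20  -12 ]
R4 <- R4 - (1)*R1:  [  0  -2   4   0  -1 ]
R3 <- R3 - (-1/5)*R2:  [     0      0    -12  106/5  -62/5 ]
R4 <- R4 - (2/5)*R2:  [     0      0      6  -12/5   -1/5 ]
R4 <- R4 - (-1/2)*R3:  [     0      0      0   41/5  -32/5 ]
Row echelon form:
[ 1   0   -3      4     -4 ]
[ 0  -5   -5      6     -2 ]
[ 0   0  -12  106/5  -62/5 ]
[ 0   0    0   41/5  -32/5 ]

REF = [1 0 -3 4 -4; 0 -5 -5 6 -2; 0 0 -12 106/5 -62/5; 0 0 0 41/5 -32/5]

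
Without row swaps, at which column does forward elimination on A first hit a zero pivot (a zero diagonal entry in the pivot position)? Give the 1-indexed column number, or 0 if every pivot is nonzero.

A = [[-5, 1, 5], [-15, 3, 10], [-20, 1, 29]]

Naive forward elimination:
R2 <- R2 - (3)*R1:  [  0   0  -5 ]
R3 <- R3 - (4)*R1:  [  0  -3   9 ]
Matrix at this point:
[ -5   1   5 ]
[  0   0  -5 ]
[  0  -3   9 ]
Pivot entry (2,2) is zero but row 3 has -3 in column 2 -> naive elimination stops; a row interchange (e.g. R2 <-> R3) would be required here.

first zero-pivot column = 2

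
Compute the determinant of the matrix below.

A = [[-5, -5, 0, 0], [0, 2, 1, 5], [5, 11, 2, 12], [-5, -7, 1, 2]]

det(A) = 10

Forward elimination:
R3 <- R3 - (-1)*R1:  [  0   6   2  12 ]
R4 <- R4 - (1)*R1:  [  0  -2   1   2 ]
R3 <- R3 - (3)*R2:  [  0   0  -1  -3 ]
R4 <- R4 - (-1)*R2:  [ 0  0  2  7 ]
R4 <- R4 - (-2)*R3:  [ 0  0  0  1 ]
Upper-triangular form:
[ -5  -5   0   0 ]
[  0   2   1   5 ]
[  0   0  -1  -3 ]
[  0   0   0   1 ]
det(A) = (-1)^0 * (-5) * (2) * (-1) * (1) = 10  (0 row swaps -> sign +1)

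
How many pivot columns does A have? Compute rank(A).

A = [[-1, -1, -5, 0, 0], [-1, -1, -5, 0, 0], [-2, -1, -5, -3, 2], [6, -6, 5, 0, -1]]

Row reduction:
R2 <- R2 - (1)*R1:  [ 0  0  0  0  0 ]
R3 <- R3 - (2)*R1:  [  0   1   5  -3   2 ]
R4 <- R4 - (-6)*R1:  [   0  -12  -25    0   -1 ]
R2 <-> R3   (pivot in column 2 was zero)
[ -1   -1   -5   0   0 ]
[  0    1    5  -3   2 ]
[  0    0    0   0   0 ]
[  0  -12  -25   0  -1 ]
R4 <- R4 - (-12)*R2:  [   0    0   35  -36   23 ]
R3 <-> R4   (pivot in column 3 was zero)
[ -1  -1  -5    0   0 ]
[  0   1   5   -3   2 ]
[  0   0  35  -36  23 ]
[  0   0   0    0   0 ]
Row echelon form:
[ -1  -1  -5    0   0 ]
[  0   1   5   -3   2 ]
[  0   0  35  -36  23 ]
[  0   0   0    0   0 ]
Nonzero rows / pivot columns: 3

rank(A) = 3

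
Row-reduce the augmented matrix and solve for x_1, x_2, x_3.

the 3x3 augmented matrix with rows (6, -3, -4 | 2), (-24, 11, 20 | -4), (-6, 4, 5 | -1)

(1, 0, 1)

Forward elimination on [A|b]:
R2 <- R2 - (-4)*R1:  [  0  -1   4   4 ]
R3 <- R3 - (-1)*R1:  [ 0  1  1  1 ]
R3 <- R3 - (-1)*R2:  [ 0  0  5  5 ]
Row echelon form:
[ 6  -3  -4  |  2 ]
[ 0  -1   4  |  4 ]
[ 0   0   5  |  5 ]
Back-substitution:
x_3 = (5) / 5 = 1
x_2 = (4 - (4)*(1)) / -1 = 0
x_1 = (2 - (-3)*(0) - (-4)*(1)) / 6 = 1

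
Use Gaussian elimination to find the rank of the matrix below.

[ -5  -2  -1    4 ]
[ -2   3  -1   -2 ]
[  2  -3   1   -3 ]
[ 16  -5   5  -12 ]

rank(A) = 3

Row reduction:
R2 <- R2 - (2/5)*R1:  [     0   19/5   -3/5  -18/5 ]
R3 <- R3 - (-2/5)*R1:  [     0  -19/5    3/5   -7/5 ]
R4 <- R4 - (-16/5)*R1:  [     0  -57/5    9/5    4/5 ]
R3 <- R3 - (-1)*R2:  [  0   0   0  -5 ]
R4 <- R4 - (-3)*R2:  [   0    0    0  -10 ]
R4 <- R4 - (2)*R3:  [ 0  0  0  0 ]
Row echelon form:
[ -5    -2    -1      4 ]
[  0  19/5  -3/5  -18/5 ]
[  0     0     0     -5 ]
[  0     0     0      0 ]
Nonzero rows / pivot columns: 3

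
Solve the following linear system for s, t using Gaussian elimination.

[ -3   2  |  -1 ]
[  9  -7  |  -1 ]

Forward elimination on [A|b]:
R2 <- R2 - (-3)*R1:  [  0  -1  -4 ]
Row echelon form:
[ -3   2  |  -1 ]
[  0  -1  |  -4 ]
Back-substitution:
t = (-4) / -1 = 4
s = (-1 - (2)*(4)) / -3 = 3

(3, 4)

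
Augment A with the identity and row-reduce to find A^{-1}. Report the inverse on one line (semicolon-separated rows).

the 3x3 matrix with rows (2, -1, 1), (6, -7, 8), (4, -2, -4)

inverse = [11/12 -1/8 -1/48; 7/6 -1/4 -5/24; 1/3 0 -1/6]

Gauss-Jordan on [A | I]:
R1 <- (1/2)*R1:  [    1  -1/2   1/2  |   1/2     0     0 ]
R2 <- R2 - (6)*R1:  [  0  -4   5  |  -3   1   0 ]
R3 <- R3 - (4)*R1:  [  0   0  -6  |  -2   0   1 ]
R2 <- (1/-4)*R2:  [    0     1  -5/4  |   3/4  -1/4     0 ]
R1 <- R1 - (-1/2)*R2:  [    1     0  -1/8  |   7/8  -1/8     0 ]
R3 <- (1/-6)*R3:  [    0     0     1  |   1/3     0  -1/6 ]
R1 <- R1 - (-1/8)*R3:  [     1      0      0  |  11/12   -1/8  -1/48 ]
R2 <- R2 - (-5/4)*R3:  [     0      1      0  |    7/6   -1/4  -5/24 ]
Right block of [I | A^{-1}] is the inverse:
[ 11/12  -1/8  -1/48 ]
[   7/6  -1/4  -5/24 ]
[   1/3     0   -1/6 ]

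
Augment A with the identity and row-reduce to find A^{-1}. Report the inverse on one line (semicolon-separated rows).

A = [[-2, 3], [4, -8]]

Gauss-Jordan on [A | I]:
R1 <- (1/-2)*R1:  [    1  -3/2  |  -1/2     0 ]
R2 <- R2 - (4)*R1:  [  0  -2  |   2   1 ]
R2 <- (1/-2)*R2:  [    0     1  |    -1  -1/2 ]
R1 <- R1 - (-3/2)*R2:  [    1     0  |    -2  -3/4 ]
Right block of [I | A^{-1}] is the inverse:
[ -2  -3/4 ]
[ -1  -1/2 ]

inverse = [-2 -3/4; -1 -1/2]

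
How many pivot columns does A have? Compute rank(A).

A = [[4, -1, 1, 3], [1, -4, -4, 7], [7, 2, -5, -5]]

rank(A) = 3

Row reduction:
R2 <- R2 - (1/4)*R1:  [     0  -15/4  -17/4   25/4 ]
R3 <- R3 - (7/4)*R1:  [     0   15/4  -27/4  -41/4 ]
R3 <- R3 - (-1)*R2:  [   0    0  -11   -4 ]
Row echelon form:
[ 4     -1      1     3 ]
[ 0  -15/4  -17/4  25/4 ]
[ 0      0    -11    -4 ]
Nonzero rows / pivot columns: 3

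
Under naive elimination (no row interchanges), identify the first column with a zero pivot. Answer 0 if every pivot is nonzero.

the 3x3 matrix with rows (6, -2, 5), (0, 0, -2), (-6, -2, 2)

first zero-pivot column = 2

Naive forward elimination:
R3 <- R3 - (-1)*R1:  [  0  -4   7 ]
Matrix at this point:
[ 6  -2   5 ]
[ 0   0  -2 ]
[ 0  -4   7 ]
Pivot entry (2,2) is zero but row 3 has -4 in column 2 -> naive elimination stops; a row interchange (e.g. R2 <-> R3) would be required here.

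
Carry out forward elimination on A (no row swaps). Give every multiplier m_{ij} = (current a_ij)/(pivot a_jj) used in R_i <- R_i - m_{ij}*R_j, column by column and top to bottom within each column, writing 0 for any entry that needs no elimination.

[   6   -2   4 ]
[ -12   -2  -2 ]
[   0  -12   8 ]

multipliers: -2, 0, 2

Forward elimination:
R2 <- R2 - (-2)*R1:  [  0  -6   6 ]
R3: entry in column 1 is already 0 -> m_{31} = 0 (no row operation needed)
R3 <- R3 - (2)*R2:  [  0   0  -4 ]
Multipliers (in order of application): m_{21} = -2, m_{31} = 0, m_{32} = 2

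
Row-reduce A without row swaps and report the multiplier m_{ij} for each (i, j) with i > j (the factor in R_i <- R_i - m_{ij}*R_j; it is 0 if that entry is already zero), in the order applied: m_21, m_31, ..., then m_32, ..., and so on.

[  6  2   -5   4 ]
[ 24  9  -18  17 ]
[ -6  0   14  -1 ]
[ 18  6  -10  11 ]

Forward elimination:
R2 <- R2 - (4)*R1:  [ 0  1  2  1 ]
R3 <- R3 - (-1)*R1:  [ 0  2  9  3 ]
R4 <- R4 - (3)*R1:  [  0   0   5  -1 ]
R3 <- R3 - (2)*R2:  [ 0  0  5  1 ]
R4: entry in column 2 is already 0 -> m_{42} = 0 (no row operation needed)
R4 <- R4 - (1)*R3:  [  0   0   0  -2 ]
Multipliers (in order of application): m_{21} = 4, m_{31} = -1, m_{41} = 3, m_{32} = 2, m_{42} = 0, m_{43} = 1

multipliers: 4, -1, 3, 2, 0, 1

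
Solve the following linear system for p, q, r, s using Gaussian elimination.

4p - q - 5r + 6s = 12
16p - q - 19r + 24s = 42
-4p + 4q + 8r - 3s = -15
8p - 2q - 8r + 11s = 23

Forward elimination on [A|b]:
R2 <- R2 - (4)*R1:  [  0   3   1   0  -6 ]
R3 <- R3 - (-1)*R1:  [  0   3   3   3  -3 ]
R4 <- R4 - (2)*R1:  [  0   0   2  -1  -1 ]
R3 <- R3 - (1)*R2:  [ 0  0  2  3  3 ]
R4 <- R4 - (1)*R3:  [  0   0   0  -4  -4 ]
Row echelon form:
[ 4  -1  -5   6  |  12 ]
[ 0   3   1   0  |  -6 ]
[ 0   0   2   3  |   3 ]
[ 0   0   0  -4  |  -4 ]
Back-substitution:
s = (-4) / -4 = 1
r = (3 - (3)*(1)) / 2 = 0
q = (-6 - (1)*(0)) / 3 = -2
p = (12 - (-1)*(-2) - (-5)*(0) - (6)*(1)) / 4 = 1

(1, -2, 0, 1)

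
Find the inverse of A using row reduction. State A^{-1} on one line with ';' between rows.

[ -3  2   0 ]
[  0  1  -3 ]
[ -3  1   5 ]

Gauss-Jordan on [A | I]:
R1 <- (1/-3)*R1:  [    1  -2/3     0  |  -1/3     0     0 ]
R3 <- R3 - (-3)*R1:  [  0  -1   5  |  -1   0   1 ]
R1 <- R1 - (-2/3)*R2:  [    1     0    -2  |  -1/3   2/3     0 ]
R3 <- R3 - (-1)*R2:  [  0   0   2  |  -1   1   1 ]
R3 <- (1/2)*R3:  [    0     0     1  |  -1/2   1/2   1/2 ]
R1 <- R1 - (-2)*R3:  [    1     0     0  |  -4/3   5/3     1 ]
R2 <- R2 - (-3)*R3:  [    0     1     0  |  -3/2   5/2   3/2 ]
Right block of [I | A^{-1}] is the inverse:
[ -4/3  5/3    1 ]
[ -3/2  5/2  3/2 ]
[ -1/2  1/2  1/2 ]

inverse = [-4/3 5/3 1; -3/2 5/2 3/2; -1/2 1/2 1/2]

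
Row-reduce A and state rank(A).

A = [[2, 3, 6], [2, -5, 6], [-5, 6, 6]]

rank(A) = 3

Row reduction:
R2 <- R2 - (1)*R1:  [  0  -8   0 ]
R3 <- R3 - (-5/2)*R1:  [    0  27/2    21 ]
R3 <- R3 - (-27/16)*R2:  [  0   0  21 ]
Row echelon form:
[ 2   3   6 ]
[ 0  -8   0 ]
[ 0   0  21 ]
Nonzero rows / pivot columns: 3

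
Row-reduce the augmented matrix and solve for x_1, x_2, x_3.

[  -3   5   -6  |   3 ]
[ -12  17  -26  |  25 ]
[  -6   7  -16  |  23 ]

(-2, -3, -2)

Forward elimination on [A|b]:
R2 <- R2 - (4)*R1:  [  0  -3  -2  13 ]
R3 <- R3 - (2)*R1:  [  0  -3  -4  17 ]
R3 <- R3 - (1)*R2:  [  0   0  -2   4 ]
Row echelon form:
[ -3   5  -6  |   3 ]
[  0  -3  -2  |  13 ]
[  0   0  -2  |   4 ]
Back-substitution:
x_3 = (4) / -2 = -2
x_2 = (13 - (-2)*(-2)) / -3 = -3
x_1 = (3 - (5)*(-3) - (-6)*(-2)) / -3 = -2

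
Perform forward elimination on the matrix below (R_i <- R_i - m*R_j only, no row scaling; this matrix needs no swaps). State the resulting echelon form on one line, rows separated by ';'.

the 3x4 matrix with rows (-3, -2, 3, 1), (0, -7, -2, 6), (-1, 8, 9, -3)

Forward elimination:
R3 <- R3 - (1/3)*R1:  [     0   26/3      8  -10/3 ]
R3 <- R3 - (-26/21)*R2:  [      0       0  116/21   86/21 ]
Row echelon form:
[ -3  -2       3      1 ]
[  0  -7      -2      6 ]
[  0   0  116/21  86/21 ]

REF = [-3 -2 3 1; 0 -7 -2 6; 0 0 116/21 86/21]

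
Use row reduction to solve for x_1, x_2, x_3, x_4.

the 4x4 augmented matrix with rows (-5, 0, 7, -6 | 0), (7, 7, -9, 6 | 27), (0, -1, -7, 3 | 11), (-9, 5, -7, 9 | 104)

Forward elimination on [A|b]:
R2 <- R2 - (-7/5)*R1:  [     0      7    4/5  -12/5     27 ]
R4 <- R4 - (9/5)*R1:  [     0      5  -98/5   99/5    104 ]
R3 <- R3 - (-1/7)*R2:  [       0        0  -241/35    93/35    104/7 ]
R4 <- R4 - (5/7)*R2:  [       0        0  -706/35   753/35    593/7 ]
R4 <- R4 - (706/241)*R3:  [        0         0         0  3309/241  9927/241 ]
Row echelon form:
[ -5  0        7        -6  |         0 ]
[  0  7      4/5     -12/5  |        27 ]
[  0  0  -241/35     93/35  |     104/7 ]
[  0  0        0  3309/241  |  9927/241 ]
Back-substitution:
x_4 = (9927/241) / (3309/241) = 3
x_3 = (104/7 - (93/35)*(3)) / (-241/35) = -1
x_2 = (27 - (4/5)*(-1) - (-12/5)*(3)) / 7 = 5
x_1 = (0 - (7)*(-1) - (-6)*(3)) / -5 = -5

(-5, 5, -1, 3)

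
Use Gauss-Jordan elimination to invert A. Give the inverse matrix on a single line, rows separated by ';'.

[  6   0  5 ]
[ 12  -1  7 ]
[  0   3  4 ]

Gauss-Jordan on [A | I]:
R1 <- (1/6)*R1:  [   1    0  5/6  |  1/6    0    0 ]
R2 <- R2 - (12)*R1:  [  0  -1  -3  |  -2   1   0 ]
R2 <- (1/-1)*R2:  [  0   1   3  |   2  -1   0 ]
R3 <- R3 - (3)*R2:  [  0   0  -5  |  -6   3   1 ]
R3 <- (1/-5)*R3:  [    0     0     1  |   6/5  -3/5  -1/5 ]
R1 <- R1 - (5/6)*R3:  [    1     0     0  |  -5/6   1/2   1/6 ]
R2 <- R2 - (3)*R3:  [    0     1     0  |  -8/5   4/5   3/5 ]
Right block of [I | A^{-1}] is the inverse:
[ -5/6   1/2   1/6 ]
[ -8/5   4/5   3/5 ]
[  6/5  -3/5  -1/5 ]

inverse = [-5/6 1/2 1/6; -8/5 4/5 3/5; 6/5 -3/5 -1/5]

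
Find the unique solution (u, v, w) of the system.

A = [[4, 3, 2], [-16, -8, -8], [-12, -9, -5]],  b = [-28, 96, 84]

Forward elimination on [A|b]:
R2 <- R2 - (-4)*R1:  [   0    4    0  -16 ]
R3 <- R3 - (-3)*R1:  [ 0  0  1  0 ]
Row echelon form:
[ 4  3  2  |  -28 ]
[ 0  4  0  |  -16 ]
[ 0  0  1  |    0 ]
Back-substitution:
w = (0) / 1 = 0
v = (-16) / 4 = -4
u = (-28 - (3)*(-4) - (2)*(0)) / 4 = -4

(-4, -4, 0)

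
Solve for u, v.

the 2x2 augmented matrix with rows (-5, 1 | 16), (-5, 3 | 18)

Forward elimination on [A|b]:
R2 <- R2 - (1)*R1:  [ 0  2  2 ]
Row echelon form:
[ -5  1  |  16 ]
[  0  2  |   2 ]
Back-substitution:
v = (2) / 2 = 1
u = (16 - (1)*(1)) / -5 = -3

(-3, 1)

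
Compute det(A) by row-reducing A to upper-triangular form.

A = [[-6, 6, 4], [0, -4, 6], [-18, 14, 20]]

det(A) = 48

Forward elimination:
R3 <- R3 - (3)*R1:  [  0  -4   8 ]
R3 <- R3 - (1)*R2:  [ 0  0  2 ]
Upper-triangular form:
[ -6   6  4 ]
[  0  -4  6 ]
[  0   0  2 ]
det(A) = (-1)^0 * (-6) * (-4) * (2) = 48  (0 row swaps -> sign +1)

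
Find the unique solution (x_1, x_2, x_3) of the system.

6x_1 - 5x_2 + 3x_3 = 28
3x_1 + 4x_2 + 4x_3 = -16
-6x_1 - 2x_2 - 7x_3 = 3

Forward elimination on [A|b]:
R2 <- R2 - (1/2)*R1:  [    0  13/2   5/2   -30 ]
R3 <- R3 - (-1)*R1:  [  0  -7  -4  31 ]
R3 <- R3 - (-14/13)*R2:  [      0       0  -17/13  -17/13 ]
Row echelon form:
[ 6    -5       3  |      28 ]
[ 0  13/2     5/2  |     -30 ]
[ 0     0  -17/13  |  -17/13 ]
Back-substitution:
x_3 = (-17/13) / (-17/13) = 1
x_2 = (-30 - (5/2)*(1)) / (13/2) = -5
x_1 = (28 - (-5)*(-5) - (3)*(1)) / 6 = 0

(0, -5, 1)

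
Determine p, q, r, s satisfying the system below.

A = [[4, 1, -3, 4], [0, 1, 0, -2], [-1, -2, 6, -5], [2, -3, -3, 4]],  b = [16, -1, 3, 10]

(5, -1, 1, 0)

Forward elimination on [A|b]:
R3 <- R3 - (-1/4)*R1:  [    0  -7/4  21/4    -4     7 ]
R4 <- R4 - (1/2)*R1:  [    0  -7/2  -3/2     2     2 ]
R3 <- R3 - (-7/4)*R2:  [     0      0   21/4  -15/2   21/4 ]
R4 <- R4 - (-7/2)*R2:  [    0     0  -3/2    -5  -3/2 ]
R4 <- R4 - (-2/7)*R3:  [     0      0      0  -50/7      0 ]
Row echelon form:
[ 4  1    -3      4  |    16 ]
[ 0  1     0     -2  |    -1 ]
[ 0  0  21/4  -15/2  |  21/4 ]
[ 0  0     0  -50/7  |     0 ]
Back-substitution:
s = (0) / (-50/7) = 0
r = (21/4 - (-15/2)*(0)) / (21/4) = 1
q = (-1 - (-2)*(0)) / 1 = -1
p = (16 - (1)*(-1) - (-3)*(1) - (4)*(0)) / 4 = 5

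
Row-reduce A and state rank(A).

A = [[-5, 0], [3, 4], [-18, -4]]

Row reduction:
R2 <- R2 - (-3/5)*R1:  [ 0  4 ]
R3 <- R3 - (18/5)*R1:  [  0  -4 ]
R3 <- R3 - (-1)*R2:  [ 0  0 ]
Row echelon form:
[ -5  0 ]
[  0  4 ]
[  0  0 ]
Nonzero rows / pivot columns: 2

rank(A) = 2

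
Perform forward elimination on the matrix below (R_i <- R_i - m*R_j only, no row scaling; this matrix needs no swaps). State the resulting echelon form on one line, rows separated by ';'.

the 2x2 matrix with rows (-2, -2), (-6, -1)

REF = [-2 -2; 0 5]

Forward elimination:
R2 <- R2 - (3)*R1:  [ 0  5 ]
Row echelon form:
[ -2  -2 ]
[  0   5 ]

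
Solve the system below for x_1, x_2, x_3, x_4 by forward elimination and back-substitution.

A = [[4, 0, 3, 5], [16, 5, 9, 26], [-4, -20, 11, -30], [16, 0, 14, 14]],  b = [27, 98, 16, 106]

Forward elimination on [A|b]:
R2 <- R2 - (4)*R1:  [   0    5   -3    6  -10 ]
R3 <- R3 - (-1)*R1:  [   0  -20   14  -25   43 ]
R4 <- R4 - (4)*R1:  [  0   0   2  -6  -2 ]
R3 <- R3 - (-4)*R2:  [  0   0   2  -1   3 ]
R4 <- R4 - (1)*R3:  [  0   0   0  -5  -5 ]
Row echelon form:
[ 4  0   3   5  |   27 ]
[ 0  5  -3   6  |  -10 ]
[ 0  0   2  -1  |    3 ]
[ 0  0   0  -5  |   -5 ]
Back-substitution:
x_4 = (-5) / -5 = 1
x_3 = (3 - (-1)*(1)) / 2 = 2
x_2 = (-10 - (-3)*(2) - (6)*(1)) / 5 = -2
x_1 = (27 - (3)*(2) - (5)*(1)) / 4 = 4

(4, -2, 2, 1)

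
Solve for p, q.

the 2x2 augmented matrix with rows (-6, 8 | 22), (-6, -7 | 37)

(-5, -1)

Forward elimination on [A|b]:
R2 <- R2 - (1)*R1:  [   0  -15   15 ]
Row echelon form:
[ -6    8  |  22 ]
[  0  -15  |  15 ]
Back-substitution:
q = (15) / -15 = -1
p = (22 - (8)*(-1)) / -6 = -5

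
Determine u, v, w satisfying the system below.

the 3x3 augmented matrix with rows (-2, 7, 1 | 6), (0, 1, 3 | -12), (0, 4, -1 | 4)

(-5, 0, -4)

Forward elimination on [A|b]:
R3 <- R3 - (4)*R2:  [   0    0  -13   52 ]
Row echelon form:
[ -2  7    1  |    6 ]
[  0  1    3  |  -12 ]
[  0  0  -13  |   52 ]
Back-substitution:
w = (52) / -13 = -4
v = (-12 - (3)*(-4)) / 1 = 0
u = (6 - (7)*(0) - (1)*(-4)) / -2 = -5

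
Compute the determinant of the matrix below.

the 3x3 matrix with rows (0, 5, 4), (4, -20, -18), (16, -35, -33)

Forward elimination:
R1 <-> R2   (pivot in column 1 was zero)
[  4  -20  -18 ]
[  0    5    4 ]
[ 16  -35  -33 ]
R3 <- R3 - (4)*R1:  [  0  45  39 ]
R3 <- R3 - (9)*R2:  [ 0  0  3 ]
Upper-triangular form:
[ 4  -20  -18 ]
[ 0    5    4 ]
[ 0    0    3 ]
det(A) = (-1)^1 * (4) * (5) * (3) = -60  (1 row swap -> sign -1)

det(A) = -60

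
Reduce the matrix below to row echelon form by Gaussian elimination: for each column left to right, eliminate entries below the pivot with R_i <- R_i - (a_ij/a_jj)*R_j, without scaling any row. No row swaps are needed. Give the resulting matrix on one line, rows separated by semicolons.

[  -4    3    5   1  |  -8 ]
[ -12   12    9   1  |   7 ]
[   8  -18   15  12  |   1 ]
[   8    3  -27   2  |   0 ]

REF = [-4 3 5 1 -8; 0 3 -6 -2 31; 0 0 1 6 109; 0 0 0 4 -218]

Forward elimination:
R2 <- R2 - (3)*R1:  [  0   3  -6  -2  31 ]
R3 <- R3 - (-2)*R1:  [   0  -12   25   14  -15 ]
R4 <- R4 - (-2)*R1:  [   0    9  -17    4  -16 ]
R3 <- R3 - (-4)*R2:  [   0    0    1    6  109 ]
R4 <- R4 - (3)*R2:  [    0     0     1    10  -109 ]
R4 <- R4 - (1)*R3:  [    0     0     0     4  -218 ]
Row echelon form:
[ -4  3   5   1  |    -8 ]
[  0  3  -6  -2  |    31 ]
[  0  0   1   6  |   109 ]
[  0  0   0   4  |  -218 ]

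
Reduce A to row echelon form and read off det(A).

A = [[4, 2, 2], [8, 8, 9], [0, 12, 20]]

det(A) = 80

Forward elimination:
R2 <- R2 - (2)*R1:  [ 0  4  5 ]
R3 <- R3 - (3)*R2:  [ 0  0  5 ]
Upper-triangular form:
[ 4  2  2 ]
[ 0  4  5 ]
[ 0  0  5 ]
det(A) = (-1)^0 * (4) * (4) * (5) = 80  (0 row swaps -> sign +1)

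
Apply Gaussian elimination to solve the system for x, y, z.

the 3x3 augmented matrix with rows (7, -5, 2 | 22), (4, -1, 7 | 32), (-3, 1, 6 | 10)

(3, 1, 3)

Forward elimination on [A|b]:
R2 <- R2 - (4/7)*R1:  [     0   13/7   41/7  136/7 ]
R3 <- R3 - (-3/7)*R1:  [     0   -8/7   48/7  136/7 ]
R3 <- R3 - (-8/13)*R2:  [      0       0  136/13  408/13 ]
Row echelon form:
[ 7    -5       2  |      22 ]
[ 0  13/7    41/7  |   136/7 ]
[ 0     0  136/13  |  408/13 ]
Back-substitution:
z = (408/13) / (136/13) = 3
y = (136/7 - (41/7)*(3)) / (13/7) = 1
x = (22 - (-5)*(1) - (2)*(3)) / 7 = 3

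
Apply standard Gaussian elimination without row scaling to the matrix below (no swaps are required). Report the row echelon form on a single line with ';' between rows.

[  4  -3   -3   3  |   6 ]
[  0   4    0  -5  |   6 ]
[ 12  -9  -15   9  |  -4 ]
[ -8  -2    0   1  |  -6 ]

REF = [4 -3 -3 3 6; 0 4 0 -5 6; 0 0 -6 0 -22; 0 0 0 -3 40]

Forward elimination:
R3 <- R3 - (3)*R1:  [   0    0   -6    0  -22 ]
R4 <- R4 - (-2)*R1:  [  0  -8  -6   7   6 ]
R4 <- R4 - (-2)*R2:  [  0   0  -6  -3  18 ]
R4 <- R4 - (1)*R3:  [  0   0   0  -3  40 ]
Row echelon form:
[ 4  -3  -3   3  |    6 ]
[ 0   4   0  -5  |    6 ]
[ 0   0  -6   0  |  -22 ]
[ 0   0   0  -3  |   40 ]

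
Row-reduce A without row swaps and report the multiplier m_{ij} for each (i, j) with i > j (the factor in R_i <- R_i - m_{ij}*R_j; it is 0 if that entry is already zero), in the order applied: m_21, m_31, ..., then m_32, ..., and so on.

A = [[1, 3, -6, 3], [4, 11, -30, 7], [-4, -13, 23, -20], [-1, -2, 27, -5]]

multipliers: 4, -4, -1, 1, -1, 3

Forward elimination:
R2 <- R2 - (4)*R1:  [  0  -1  -6  -5 ]
R3 <- R3 - (-4)*R1:  [  0  -1  -1  -8 ]
R4 <- R4 - (-1)*R1:  [  0   1  21  -2 ]
R3 <- R3 - (1)*R2:  [  0   0   5  -3 ]
R4 <- R4 - (-1)*R2:  [  0   0  15  -7 ]
R4 <- R4 - (3)*R3:  [ 0  0  0  2 ]
Multipliers (in order of application): m_{21} = 4, m_{31} = -4, m_{41} = -1, m_{32} = 1, m_{42} = -1, m_{43} = 3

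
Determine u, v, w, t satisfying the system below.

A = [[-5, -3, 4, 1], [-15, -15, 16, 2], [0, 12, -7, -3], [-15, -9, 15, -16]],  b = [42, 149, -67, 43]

Forward elimination on [A|b]:
R2 <- R2 - (3)*R1:  [  0  -6   4  -1  23 ]
R4 <- R4 - (3)*R1:  [   0    0    3  -19  -83 ]
R3 <- R3 - (-2)*R2:  [   0    0    1   -5  -21 ]
R4 <- R4 - (3)*R3:  [   0    0    0   -4  -20 ]
Row echelon form:
[ -5  -3  4   1  |   42 ]
[  0  -6  4  -1  |   23 ]
[  0   0  1  -5  |  -21 ]
[  0   0  0  -4  |  -20 ]
Back-substitution:
t = (-20) / -4 = 5
w = (-21 - (-5)*(5)) / 1 = 4
v = (23 - (4)*(4) - (-1)*(5)) / -6 = -2
u = (42 - (-3)*(-2) - (4)*(4) - (1)*(5)) / -5 = -3

(-3, -2, 4, 5)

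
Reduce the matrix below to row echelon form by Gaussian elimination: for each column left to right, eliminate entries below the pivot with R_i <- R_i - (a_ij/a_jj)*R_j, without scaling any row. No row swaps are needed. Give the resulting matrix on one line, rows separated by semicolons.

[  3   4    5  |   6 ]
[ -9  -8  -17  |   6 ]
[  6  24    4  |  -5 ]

REF = [3 4 5 6; 0 4 -2 24; 0 0 2 -113]

Forward elimination:
R2 <- R2 - (-3)*R1:  [  0   4  -2  24 ]
R3 <- R3 - (2)*R1:  [   0   16   -6  -17 ]
R3 <- R3 - (4)*R2:  [    0     0     2  -113 ]
Row echelon form:
[ 3  4   5  |     6 ]
[ 0  4  -2  |    24 ]
[ 0  0   2  |  -113 ]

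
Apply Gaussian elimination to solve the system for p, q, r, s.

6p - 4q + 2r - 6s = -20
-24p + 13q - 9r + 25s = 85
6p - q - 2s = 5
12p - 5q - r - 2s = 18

(2, 1, -5, 3)

Forward elimination on [A|b]:
R2 <- R2 - (-4)*R1:  [  0  -3  -1   1   5 ]
R3 <- R3 - (1)*R1:  [  0   3  -2   4  25 ]
R4 <- R4 - (2)*R1:  [  0   3  -5  10  58 ]
R3 <- R3 - (-1)*R2:  [  0   0  -3   5  30 ]
R4 <- R4 - (-1)*R2:  [  0   0  -6  11  63 ]
R4 <- R4 - (2)*R3:  [ 0  0  0  1  3 ]
Row echelon form:
[ 6  -4   2  -6  |  -20 ]
[ 0  -3  -1   1  |    5 ]
[ 0   0  -3   5  |   30 ]
[ 0   0   0   1  |    3 ]
Back-substitution:
s = (3) / 1 = 3
r = (30 - (5)*(3)) / -3 = -5
q = (5 - (-1)*(-5) - (1)*(3)) / -3 = 1
p = (-20 - (-4)*(1) - (2)*(-5) - (-6)*(3)) / 6 = 2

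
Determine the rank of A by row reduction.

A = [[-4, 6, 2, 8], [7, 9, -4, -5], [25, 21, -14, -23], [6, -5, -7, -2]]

Row reduction:
R2 <- R2 - (-7/4)*R1:  [    0  39/2  -1/2     9 ]
R3 <- R3 - (-25/4)*R1:  [     0  117/2   -3/2     27 ]
R4 <- R4 - (-3/2)*R1:  [  0   4  -4  10 ]
R3 <- R3 - (3)*R2:  [ 0  0  0  0 ]
R4 <- R4 - (8/39)*R2:  [       0        0  -152/39   106/13 ]
R3 <-> R4   (pivot in column 3 was zero)
[ -4     6        2       8 ]
[  0  39/2     -1/2       9 ]
[  0     0  -152/39  106/13 ]
[  0     0        0       0 ]
Row echelon form:
[ -4     6        2       8 ]
[  0  39/2     -1/2       9 ]
[  0     0  -152/39  106/13 ]
[  0     0        0       0 ]
Nonzero rows / pivot columns: 3

rank(A) = 3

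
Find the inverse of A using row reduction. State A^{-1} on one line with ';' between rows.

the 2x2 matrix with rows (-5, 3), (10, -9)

Gauss-Jordan on [A | I]:
R1 <- (1/-5)*R1:  [    1  -3/5  |  -1/5     0 ]
R2 <- R2 - (10)*R1:  [  0  -3  |   2   1 ]
R2 <- (1/-3)*R2:  [    0     1  |  -2/3  -1/3 ]
R1 <- R1 - (-3/5)*R2:  [    1     0  |  -3/5  -1/5 ]
Right block of [I | A^{-1}] is the inverse:
[ -3/5  -1/5 ]
[ -2/3  -1/3 ]

inverse = [-3/5 -1/5; -2/3 -1/3]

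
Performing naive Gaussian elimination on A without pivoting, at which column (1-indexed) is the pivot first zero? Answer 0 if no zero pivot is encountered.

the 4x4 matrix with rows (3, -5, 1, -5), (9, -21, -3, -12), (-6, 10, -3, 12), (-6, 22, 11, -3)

first zero-pivot column = 0

Naive forward elimination:
R2 <- R2 - (3)*R1:  [  0  -6  -6   3 ]
R3 <- R3 - (-2)*R1:  [  0   0  -1   2 ]
R4 <- R4 - (-2)*R1:  [   0   12   13  -13 ]
R4 <- R4 - (-2)*R2:  [  0   0   1  -7 ]
R4 <- R4 - (-1)*R3:  [  0   0   0  -5 ]
All pivots nonzero; naive elimination completes without hitting a zero pivot.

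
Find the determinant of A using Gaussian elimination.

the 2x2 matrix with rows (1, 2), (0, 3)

det(A) = 3

Forward elimination:
Upper-triangular form:
[ 1  2 ]
[ 0  3 ]
det(A) = (-1)^0 * (1) * (3) = 3  (0 row swaps -> sign +1)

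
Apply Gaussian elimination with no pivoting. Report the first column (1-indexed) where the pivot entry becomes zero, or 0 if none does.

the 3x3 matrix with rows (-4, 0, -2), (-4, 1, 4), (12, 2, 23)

Naive forward elimination:
R2 <- R2 - (1)*R1:  [ 0  1  6 ]
R3 <- R3 - (-3)*R1:  [  0   2  17 ]
R3 <- R3 - (2)*R2:  [ 0  0  5 ]
All pivots nonzero; naive elimination completes without hitting a zero pivot.

first zero-pivot column = 0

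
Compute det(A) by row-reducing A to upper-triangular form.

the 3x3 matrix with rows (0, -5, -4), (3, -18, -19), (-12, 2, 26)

Forward elimination:
R1 <-> R2   (pivot in column 1 was zero)
[   3  -18  -19 ]
[   0   -5   -4 ]
[ -12    2   26 ]
R3 <- R3 - (-4)*R1:  [   0  -70  -50 ]
R3 <- R3 - (14)*R2:  [ 0  0  6 ]
Upper-triangular form:
[ 3  -18  -19 ]
[ 0   -5   -4 ]
[ 0    0    6 ]
det(A) = (-1)^1 * (3) * (-5) * (6) = 90  (1 row swap -> sign -1)

det(A) = 90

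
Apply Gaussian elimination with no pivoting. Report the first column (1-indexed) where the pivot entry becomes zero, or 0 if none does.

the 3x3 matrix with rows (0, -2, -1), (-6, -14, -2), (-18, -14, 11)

Naive forward elimination:
Pivot entry (1,1) is zero but row 2 has -6 in column 1 -> naive elimination stops; a row interchange (e.g. R1 <-> R2) would be required here.

first zero-pivot column = 1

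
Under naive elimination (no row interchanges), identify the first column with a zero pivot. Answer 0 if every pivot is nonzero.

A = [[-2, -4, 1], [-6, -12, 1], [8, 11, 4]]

first zero-pivot column = 2

Naive forward elimination:
R2 <- R2 - (3)*R1:  [  0   0  -2 ]
R3 <- R3 - (-4)*R1:  [  0  -5   8 ]
Matrix at this point:
[ -2  -4   1 ]
[  0   0  -2 ]
[  0  -5   8 ]
Pivot entry (2,2) is zero but row 3 has -5 in column 2 -> naive elimination stops; a row interchange (e.g. R2 <-> R3) would be required here.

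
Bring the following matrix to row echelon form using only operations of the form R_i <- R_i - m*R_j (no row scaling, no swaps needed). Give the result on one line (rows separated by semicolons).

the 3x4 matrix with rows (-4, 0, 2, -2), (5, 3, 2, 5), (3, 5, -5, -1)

REF = [-4 0 2 -2; 0 3 9/2 5/2; 0 0 -11 -20/3]

Forward elimination:
R2 <- R2 - (-5/4)*R1:  [   0    3  9/2  5/2 ]
R3 <- R3 - (-3/4)*R1:  [    0     5  -7/2  -5/2 ]
R3 <- R3 - (5/3)*R2:  [     0      0    -11  -20/3 ]
Row echelon form:
[ -4  0    2     -2 ]
[  0  3  9/2    5/2 ]
[  0  0  -11  -20/3 ]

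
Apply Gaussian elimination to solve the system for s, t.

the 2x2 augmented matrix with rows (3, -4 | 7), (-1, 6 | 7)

(5, 2)

Forward elimination on [A|b]:
R2 <- R2 - (-1/3)*R1:  [    0  14/3  28/3 ]
Row echelon form:
[ 3    -4  |     7 ]
[ 0  14/3  |  28/3 ]
Back-substitution:
t = (28/3) / (14/3) = 2
s = (7 - (-4)*(2)) / 3 = 5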